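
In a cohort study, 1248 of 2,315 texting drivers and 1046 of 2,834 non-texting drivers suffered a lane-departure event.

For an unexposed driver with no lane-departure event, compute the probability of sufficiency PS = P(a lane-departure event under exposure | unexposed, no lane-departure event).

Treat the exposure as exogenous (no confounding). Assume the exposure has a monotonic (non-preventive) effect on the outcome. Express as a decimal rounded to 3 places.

PS ≈ 0.269

p₁ = P(outcome | exposed) = 1248/2315 = 0.53909
p₀ = P(outcome | unexposed) = 1046/2834 = 0.36909
Under exogeneity and monotonicity, PS = (p₁ − p₀) / (1 − p₀).
PS = (0.53909 − 0.36909) / (1 − 0.36909) = 0.17 / 0.63091 ≈ 0.2695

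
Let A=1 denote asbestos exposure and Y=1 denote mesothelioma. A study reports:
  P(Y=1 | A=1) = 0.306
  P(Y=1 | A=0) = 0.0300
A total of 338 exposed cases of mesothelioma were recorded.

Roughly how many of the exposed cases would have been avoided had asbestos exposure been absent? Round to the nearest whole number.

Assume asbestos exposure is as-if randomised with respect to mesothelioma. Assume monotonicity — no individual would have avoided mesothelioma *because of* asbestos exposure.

Let p₁ = 0.306, p₀ = 0.03.
PN = (p₁ − p₀)/p₁ = (0.306 − 0.03) / 0.306 ≈ 0.90196.
Attributable cases ≈ PN × (exposed cases) = 0.90196 × 338 ≈ 304.86.

about 305 cases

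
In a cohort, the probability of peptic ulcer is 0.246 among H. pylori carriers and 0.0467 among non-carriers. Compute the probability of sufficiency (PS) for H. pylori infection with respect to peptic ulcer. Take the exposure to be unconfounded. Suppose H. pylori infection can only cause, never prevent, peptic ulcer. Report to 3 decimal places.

PS ≈ 0.209

Let p₁ = 0.246, p₀ = 0.0467.
Under exogeneity and monotonicity, PS = (p₁ − p₀) / (1 − p₀).
PS = (0.246 − 0.0467) / (1 − 0.0467) = 0.1993 / 0.9533 ≈ 0.2091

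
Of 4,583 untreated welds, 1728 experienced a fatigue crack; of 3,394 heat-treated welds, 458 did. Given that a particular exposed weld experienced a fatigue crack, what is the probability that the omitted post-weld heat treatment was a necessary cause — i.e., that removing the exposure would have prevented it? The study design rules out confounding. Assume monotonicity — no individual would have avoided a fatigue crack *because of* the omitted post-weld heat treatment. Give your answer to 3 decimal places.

p₁ = P(outcome | exposed) = 1728/4583 = 0.37705
p₀ = P(outcome | unexposed) = 458/3394 = 0.13494
Under exogeneity and monotonicity, PN = (p₁ − p₀) / p₁.
PN = (0.37705 − 0.13494) / 0.37705 = 0.2421 / 0.37705 ≈ 0.6421

PN ≈ 0.642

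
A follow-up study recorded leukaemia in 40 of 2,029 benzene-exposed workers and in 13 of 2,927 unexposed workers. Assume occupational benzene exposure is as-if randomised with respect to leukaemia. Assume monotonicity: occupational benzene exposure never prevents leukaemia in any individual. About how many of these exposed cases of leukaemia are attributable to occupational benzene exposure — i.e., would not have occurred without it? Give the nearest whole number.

p₁ = P(outcome | exposed) = 40/2029 = 0.019714
p₀ = P(outcome | unexposed) = 13/2927 = 0.0044414
PN = (p₁ − p₀)/p₁ = (0.019714 − 0.0044414) / 0.019714 ≈ 0.77471.
Attributable cases ≈ PN × (exposed cases) = 0.77471 × 40 ≈ 30.99.

about 31 cases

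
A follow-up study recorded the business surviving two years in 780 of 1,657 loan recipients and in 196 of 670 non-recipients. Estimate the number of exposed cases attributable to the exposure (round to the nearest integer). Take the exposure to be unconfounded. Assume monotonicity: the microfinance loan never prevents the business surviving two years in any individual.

p₁ = P(outcome | exposed) = 780/1657 = 0.47073
p₀ = P(outcome | unexposed) = 196/670 = 0.29254
PN = (p₁ − p₀)/p₁ = (0.47073 − 0.29254) / 0.47073 ≈ 0.37855.
Attributable cases ≈ PN × (exposed cases) = 0.37855 × 780 ≈ 295.27.

about 295 cases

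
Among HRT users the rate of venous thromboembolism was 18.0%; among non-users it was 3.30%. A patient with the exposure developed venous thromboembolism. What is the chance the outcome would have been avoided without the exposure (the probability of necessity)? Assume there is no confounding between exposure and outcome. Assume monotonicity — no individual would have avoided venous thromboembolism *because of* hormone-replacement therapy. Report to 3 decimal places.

PN ≈ 0.817

p₁ = 0.18, p₀ = 0.033.
Under exogeneity and monotonicity, PN = (p₁ − p₀) / p₁.
PN = (0.18 − 0.033) / 0.18 = 0.147 / 0.18 ≈ 0.8167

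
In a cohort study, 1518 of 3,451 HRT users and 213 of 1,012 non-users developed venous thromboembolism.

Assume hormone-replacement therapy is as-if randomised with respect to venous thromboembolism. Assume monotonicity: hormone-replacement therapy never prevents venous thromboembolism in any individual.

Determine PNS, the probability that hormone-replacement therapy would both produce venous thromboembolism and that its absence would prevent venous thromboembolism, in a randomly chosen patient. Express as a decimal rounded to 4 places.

p₁ = P(outcome | exposed) = 1518/3451 = 0.43987
p₀ = P(outcome | unexposed) = 213/1012 = 0.21047
Under exogeneity and monotonicity, PNS = p₁ − p₀.
PNS = 0.43987 − 0.21047 = 0.2294

PNS ≈ 0.2294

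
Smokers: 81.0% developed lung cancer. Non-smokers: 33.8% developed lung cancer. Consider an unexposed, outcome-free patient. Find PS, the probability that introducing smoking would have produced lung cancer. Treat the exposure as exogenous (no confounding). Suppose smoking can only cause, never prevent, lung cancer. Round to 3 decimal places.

PS ≈ 0.713

p₁ = 0.81, p₀ = 0.338.
Under exogeneity and monotonicity, PS = (p₁ − p₀) / (1 − p₀).
PS = (0.81 − 0.338) / (1 − 0.338) = 0.472 / 0.662 ≈ 0.7130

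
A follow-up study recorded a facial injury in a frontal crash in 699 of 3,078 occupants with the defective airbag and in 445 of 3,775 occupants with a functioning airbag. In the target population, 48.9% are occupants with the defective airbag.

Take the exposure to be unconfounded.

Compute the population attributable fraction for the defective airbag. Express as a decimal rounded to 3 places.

PAF ≈ 0.312

p₁ = P(outcome | exposed) = 699/3078 = 0.2271
p₀ = P(outcome | unexposed) = 445/3775 = 0.11788
Overall risk P(Y=1) = π·p₁ + (1−π)·p₀ = 0.489×0.2271 + 0.511×0.11788 = 0.17129.
Under exogeneity, PAF = [P(Y=1) − p₀] / P(Y=1).
PAF = (0.17129 − 0.11788) / 0.17129 ≈ 0.3118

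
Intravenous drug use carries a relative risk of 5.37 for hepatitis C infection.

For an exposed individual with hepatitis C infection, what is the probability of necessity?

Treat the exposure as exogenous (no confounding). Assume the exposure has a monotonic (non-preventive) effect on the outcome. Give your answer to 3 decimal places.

Under exogeneity and monotonicity, PN = (RR − 1) / RR = 1 − 1/RR.
PN = (5.37 − 1) / 5.37 = 4.37 / 5.37 ≈ 0.8138

PN ≈ 0.814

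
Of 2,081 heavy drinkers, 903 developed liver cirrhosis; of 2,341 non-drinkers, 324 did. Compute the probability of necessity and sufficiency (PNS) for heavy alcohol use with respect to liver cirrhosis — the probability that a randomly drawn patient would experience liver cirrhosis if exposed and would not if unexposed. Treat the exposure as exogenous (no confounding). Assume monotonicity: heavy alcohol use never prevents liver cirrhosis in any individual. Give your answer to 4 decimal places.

p₁ = P(outcome | exposed) = 903/2081 = 0.43393
p₀ = P(outcome | unexposed) = 324/2341 = 0.1384
Under exogeneity and monotonicity, PNS = p₁ − p₀.
PNS = 0.43393 − 0.1384 = 0.29552

PNS ≈ 0.2955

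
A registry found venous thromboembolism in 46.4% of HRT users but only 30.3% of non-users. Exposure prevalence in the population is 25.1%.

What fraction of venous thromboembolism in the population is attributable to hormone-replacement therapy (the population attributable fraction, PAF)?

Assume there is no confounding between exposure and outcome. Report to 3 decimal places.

PAF ≈ 0.118

p₁ = 0.464, p₀ = 0.303.
Overall risk P(Y=1) = π·p₁ + (1−π)·p₀ = 0.251×0.464 + 0.749×0.303 = 0.34341.
Under exogeneity, PAF = [P(Y=1) − p₀] / P(Y=1).
PAF = (0.34341 − 0.303) / 0.34341 ≈ 0.1177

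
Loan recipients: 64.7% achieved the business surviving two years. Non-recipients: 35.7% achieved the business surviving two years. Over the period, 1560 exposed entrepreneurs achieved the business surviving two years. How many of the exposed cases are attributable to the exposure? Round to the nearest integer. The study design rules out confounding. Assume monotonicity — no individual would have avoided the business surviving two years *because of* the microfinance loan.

p₁ = 0.647, p₀ = 0.357.
PN = (p₁ − p₀)/p₁ = (0.647 − 0.357) / 0.647 ≈ 0.44822.
Attributable cases ≈ PN × (exposed cases) = 0.44822 × 1560 ≈ 699.23.

about 699 cases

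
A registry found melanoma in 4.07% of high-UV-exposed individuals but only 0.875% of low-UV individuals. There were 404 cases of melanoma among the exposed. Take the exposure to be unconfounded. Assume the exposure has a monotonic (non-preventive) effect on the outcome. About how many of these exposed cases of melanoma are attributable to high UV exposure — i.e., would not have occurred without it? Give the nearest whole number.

about 317 cases

p₁ = 0.0407, p₀ = 0.00875.
PN = (p₁ − p₀)/p₁ = (0.0407 − 0.00875) / 0.0407 ≈ 0.78501.
Attributable cases ≈ PN × (exposed cases) = 0.78501 × 404 ≈ 317.14.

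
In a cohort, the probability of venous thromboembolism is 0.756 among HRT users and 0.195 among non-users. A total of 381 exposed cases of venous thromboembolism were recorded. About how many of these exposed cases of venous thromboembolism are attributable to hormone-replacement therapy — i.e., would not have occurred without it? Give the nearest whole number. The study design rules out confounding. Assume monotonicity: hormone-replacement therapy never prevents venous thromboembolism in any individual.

about 283 cases

Let p₁ = 0.756, p₀ = 0.195.
PN = (p₁ − p₀)/p₁ = (0.756 − 0.195) / 0.756 ≈ 0.74206.
Attributable cases ≈ PN × (exposed cases) = 0.74206 × 381 ≈ 282.73.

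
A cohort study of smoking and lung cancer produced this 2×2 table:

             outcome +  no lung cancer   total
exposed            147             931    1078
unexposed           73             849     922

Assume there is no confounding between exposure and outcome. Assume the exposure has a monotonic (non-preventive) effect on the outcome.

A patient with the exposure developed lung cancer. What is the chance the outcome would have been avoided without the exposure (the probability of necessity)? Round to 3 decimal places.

PN ≈ 0.419

p₁ = P(outcome | exposed) = 147/1078 = 0.13636
p₀ = P(outcome | unexposed) = 73/922 = 0.079176
Under exogeneity and monotonicity, PN = (p₁ − p₀)/p₁.
PN = (0.13636 − 0.079176) / 0.13636 ≈ 0.4194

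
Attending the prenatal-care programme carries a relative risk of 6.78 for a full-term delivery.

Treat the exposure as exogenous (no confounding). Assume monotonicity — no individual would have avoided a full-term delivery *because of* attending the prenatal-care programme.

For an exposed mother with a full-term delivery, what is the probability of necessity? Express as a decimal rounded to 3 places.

Under exogeneity and monotonicity, PN = (RR − 1) / RR = 1 − 1/RR.
PN = (6.78 − 1) / 6.78 = 5.78 / 6.78 ≈ 0.8525

PN ≈ 0.853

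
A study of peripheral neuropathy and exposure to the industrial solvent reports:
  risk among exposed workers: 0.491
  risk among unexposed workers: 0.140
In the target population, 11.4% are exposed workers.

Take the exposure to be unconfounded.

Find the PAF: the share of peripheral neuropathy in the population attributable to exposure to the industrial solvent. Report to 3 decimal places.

PAF ≈ 0.222

Let p₁ = 0.491, p₀ = 0.14.
Overall risk P(Y=1) = π·p₁ + (1−π)·p₀ = 0.114×0.491 + 0.886×0.14 = 0.18001.
Under exogeneity, PAF = [P(Y=1) − p₀] / P(Y=1).
PAF = (0.18001 − 0.14) / 0.18001 ≈ 0.2223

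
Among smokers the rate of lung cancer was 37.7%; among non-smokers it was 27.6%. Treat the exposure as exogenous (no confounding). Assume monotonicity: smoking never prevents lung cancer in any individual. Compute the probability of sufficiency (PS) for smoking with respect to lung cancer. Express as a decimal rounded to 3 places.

p₁ = 0.377, p₀ = 0.276.
Under exogeneity and monotonicity, PS = (p₁ − p₀) / (1 − p₀).
PS = (0.377 − 0.276) / (1 − 0.276) = 0.101 / 0.724 ≈ 0.1395

PS ≈ 0.140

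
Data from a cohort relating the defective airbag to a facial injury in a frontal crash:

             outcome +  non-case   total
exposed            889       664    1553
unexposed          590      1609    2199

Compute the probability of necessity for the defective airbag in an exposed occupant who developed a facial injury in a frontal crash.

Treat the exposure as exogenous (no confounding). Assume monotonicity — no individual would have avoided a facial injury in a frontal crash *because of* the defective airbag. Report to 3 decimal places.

PN ≈ 0.531

p₁ = P(outcome | exposed) = 889/1553 = 0.57244
p₀ = P(outcome | unexposed) = 590/2199 = 0.2683
Under exogeneity and monotonicity, PN = (p₁ − p₀)/p₁.
PN = (0.57244 − 0.2683) / 0.57244 ≈ 0.5313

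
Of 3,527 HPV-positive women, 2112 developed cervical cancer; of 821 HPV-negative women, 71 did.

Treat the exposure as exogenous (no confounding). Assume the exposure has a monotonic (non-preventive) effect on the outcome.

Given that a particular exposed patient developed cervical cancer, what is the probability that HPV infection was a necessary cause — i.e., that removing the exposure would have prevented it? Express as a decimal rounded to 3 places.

p₁ = P(outcome | exposed) = 2112/3527 = 0.59881
p₀ = P(outcome | unexposed) = 71/821 = 0.08648
Under exogeneity and monotonicity, PN = (p₁ − p₀) / p₁.
PN = (0.59881 − 0.08648) / 0.59881 = 0.51233 / 0.59881 ≈ 0.8556

PN ≈ 0.856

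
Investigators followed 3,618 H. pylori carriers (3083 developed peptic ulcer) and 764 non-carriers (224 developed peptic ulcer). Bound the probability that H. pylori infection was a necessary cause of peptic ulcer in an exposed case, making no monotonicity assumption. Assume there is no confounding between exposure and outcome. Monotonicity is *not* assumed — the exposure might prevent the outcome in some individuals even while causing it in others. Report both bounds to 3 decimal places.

0.656 ≤ PN ≤ 0.829

p₁ = P(outcome | exposed) = 3083/3618 = 0.85213
p₀ = P(outcome | unexposed) = 224/764 = 0.29319
Under exogeneity alone the bounds on PN are max{0,(p₁−p₀)/p₁} ≤ PN ≤ min{1,(1−p₀)/p₁}.
  lower = (p₁ − p₀)/p₁ = 0.55893 / 0.85213 ≈ 0.6559
  upper = min{1, (1 − p₀)/p₁} = 0.70681 / 0.85213 ≈ 0.8295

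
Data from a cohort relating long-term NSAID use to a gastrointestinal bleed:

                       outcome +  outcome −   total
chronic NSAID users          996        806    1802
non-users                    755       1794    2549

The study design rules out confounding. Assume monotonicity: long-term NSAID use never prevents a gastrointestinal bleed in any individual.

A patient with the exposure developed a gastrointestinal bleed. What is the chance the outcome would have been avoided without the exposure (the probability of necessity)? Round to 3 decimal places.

PN ≈ 0.464

p₁ = P(outcome | exposed) = 996/1802 = 0.55272
p₀ = P(outcome | unexposed) = 755/2549 = 0.29619
Under exogeneity and monotonicity, PN = (p₁ − p₀) / p₁.
PN = (0.55272 − 0.29619) / 0.55272 = 0.25652 / 0.55272 ≈ 0.4641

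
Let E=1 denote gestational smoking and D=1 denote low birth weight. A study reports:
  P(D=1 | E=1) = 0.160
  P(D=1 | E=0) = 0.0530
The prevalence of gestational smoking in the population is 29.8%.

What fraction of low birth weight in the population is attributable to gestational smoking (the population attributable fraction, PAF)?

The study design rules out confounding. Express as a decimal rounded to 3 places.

Let p₁ = 0.16, p₀ = 0.053.
Overall risk P(Y=1) = π·p₁ + (1−π)·p₀ = 0.298×0.16 + 0.702×0.053 = 0.084886.
Under exogeneity, PAF = [P(Y=1) − p₀] / P(Y=1).
PAF = (0.084886 − 0.053) / 0.084886 ≈ 0.3756

PAF ≈ 0.376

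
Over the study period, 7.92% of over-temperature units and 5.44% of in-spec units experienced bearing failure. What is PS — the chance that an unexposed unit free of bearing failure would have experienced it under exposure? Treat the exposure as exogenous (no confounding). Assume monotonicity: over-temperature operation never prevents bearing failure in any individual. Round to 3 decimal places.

p₁ = 0.0792, p₀ = 0.0544.
Under exogeneity and monotonicity, PS = (p₁ − p₀) / (1 − p₀).
PS = (0.0792 − 0.0544) / (1 − 0.0544) = 0.0248 / 0.9456 ≈ 0.0262

PS ≈ 0.026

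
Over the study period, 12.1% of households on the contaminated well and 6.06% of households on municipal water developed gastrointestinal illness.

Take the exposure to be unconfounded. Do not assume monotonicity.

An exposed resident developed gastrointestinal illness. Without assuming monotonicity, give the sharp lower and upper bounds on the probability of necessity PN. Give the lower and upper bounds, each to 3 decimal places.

p₁ = 0.121, p₀ = 0.0606.
Under exogeneity alone the bounds on PN are max{0,(p₁−p₀)/p₁} ≤ PN ≤ min{1,(1−p₀)/p₁}.
  lower = (p₁ − p₀)/p₁ = 0.0604 / 0.121 ≈ 0.4992
  upper = min{1, (1 − p₀)/p₁} = 0.9394 / 0.121 ≈ 7.7636 → capped at 1

0.499 ≤ PN ≤ 1.000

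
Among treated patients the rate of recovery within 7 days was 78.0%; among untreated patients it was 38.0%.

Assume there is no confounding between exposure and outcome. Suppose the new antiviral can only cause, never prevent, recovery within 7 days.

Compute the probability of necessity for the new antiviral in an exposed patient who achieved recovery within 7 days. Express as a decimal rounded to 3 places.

PN ≈ 0.513

p₁ = 0.78, p₀ = 0.38.
Under exogeneity and monotonicity, PN = (p₁ − p₀) / p₁.
PN = (0.78 − 0.38) / 0.78 = 0.4 / 0.78 ≈ 0.5128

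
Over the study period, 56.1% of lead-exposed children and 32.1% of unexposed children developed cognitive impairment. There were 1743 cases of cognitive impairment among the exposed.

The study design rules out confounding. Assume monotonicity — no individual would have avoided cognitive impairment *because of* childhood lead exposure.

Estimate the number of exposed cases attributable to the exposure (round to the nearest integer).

p₁ = 0.561, p₀ = 0.321.
PN = (p₁ − p₀)/p₁ = (0.561 − 0.321) / 0.561 ≈ 0.42781.
Attributable cases ≈ PN × (exposed cases) = 0.42781 × 1743 ≈ 745.67.

about 746 cases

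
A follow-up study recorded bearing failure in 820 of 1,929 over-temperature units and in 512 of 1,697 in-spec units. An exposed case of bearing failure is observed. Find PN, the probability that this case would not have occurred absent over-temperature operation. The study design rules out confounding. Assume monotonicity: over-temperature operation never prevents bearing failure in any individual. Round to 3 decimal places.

PN ≈ 0.290

p₁ = P(outcome | exposed) = 820/1929 = 0.42509
p₀ = P(outcome | unexposed) = 512/1697 = 0.30171
Under exogeneity and monotonicity, PN = (p₁ − p₀) / p₁.
PN = (0.42509 − 0.30171) / 0.42509 = 0.12338 / 0.42509 ≈ 0.2902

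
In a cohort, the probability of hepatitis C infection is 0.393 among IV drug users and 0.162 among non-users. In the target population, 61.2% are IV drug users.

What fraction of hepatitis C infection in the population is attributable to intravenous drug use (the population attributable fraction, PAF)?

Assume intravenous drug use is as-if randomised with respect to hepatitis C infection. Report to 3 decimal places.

Let p₁ = 0.393, p₀ = 0.162.
Overall risk P(Y=1) = π·p₁ + (1−π)·p₀ = 0.612×0.393 + 0.388×0.162 = 0.30337.
Under exogeneity, PAF = [P(Y=1) − p₀] / P(Y=1).
PAF = (0.30337 − 0.162) / 0.30337 ≈ 0.4660

PAF ≈ 0.466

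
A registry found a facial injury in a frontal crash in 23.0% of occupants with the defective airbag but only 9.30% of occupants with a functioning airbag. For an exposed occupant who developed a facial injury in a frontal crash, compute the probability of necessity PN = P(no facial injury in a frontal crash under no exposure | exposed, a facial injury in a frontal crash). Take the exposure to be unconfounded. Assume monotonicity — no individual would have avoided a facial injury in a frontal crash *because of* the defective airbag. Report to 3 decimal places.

PN ≈ 0.596

p₁ = 0.23, p₀ = 0.093.
Under exogeneity and monotonicity, PN = (p₁ − p₀) / p₁.
PN = (0.23 − 0.093) / 0.23 = 0.137 / 0.23 ≈ 0.5957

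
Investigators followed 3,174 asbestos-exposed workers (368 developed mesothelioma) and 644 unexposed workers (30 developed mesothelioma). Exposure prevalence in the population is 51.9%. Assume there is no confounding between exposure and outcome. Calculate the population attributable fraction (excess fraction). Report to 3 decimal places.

PAF ≈ 0.436

p₁ = P(outcome | exposed) = 368/3174 = 0.11594
p₀ = P(outcome | unexposed) = 30/644 = 0.046584
Overall risk P(Y=1) = π·p₁ + (1−π)·p₀ = 0.519×0.11594 + 0.481×0.046584 = 0.082581.
Under exogeneity, PAF = [P(Y=1) − p₀] / P(Y=1).
PAF = (0.082581 − 0.046584) / 0.082581 ≈ 0.4359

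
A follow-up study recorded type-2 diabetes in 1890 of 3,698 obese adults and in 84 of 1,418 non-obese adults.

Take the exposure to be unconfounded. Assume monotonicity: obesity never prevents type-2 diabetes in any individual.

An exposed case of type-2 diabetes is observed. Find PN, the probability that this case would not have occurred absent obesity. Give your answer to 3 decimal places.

PN ≈ 0.884

p₁ = P(outcome | exposed) = 1890/3698 = 0.51109
p₀ = P(outcome | unexposed) = 84/1418 = 0.059238
Under exogeneity and monotonicity, PN = (p₁ − p₀) / p₁.
PN = (0.51109 − 0.059238) / 0.51109 = 0.45185 / 0.51109 ≈ 0.8841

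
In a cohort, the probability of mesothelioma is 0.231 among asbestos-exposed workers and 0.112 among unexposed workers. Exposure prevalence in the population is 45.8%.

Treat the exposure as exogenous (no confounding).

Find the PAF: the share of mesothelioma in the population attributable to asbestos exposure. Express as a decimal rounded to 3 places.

Let p₁ = 0.231, p₀ = 0.112.
Overall risk P(Y=1) = π·p₁ + (1−π)·p₀ = 0.458×0.231 + 0.542×0.112 = 0.1665.
Under exogeneity, PAF = [P(Y=1) − p₀] / P(Y=1).
PAF = (0.1665 − 0.112) / 0.1665 ≈ 0.3273

PAF ≈ 0.327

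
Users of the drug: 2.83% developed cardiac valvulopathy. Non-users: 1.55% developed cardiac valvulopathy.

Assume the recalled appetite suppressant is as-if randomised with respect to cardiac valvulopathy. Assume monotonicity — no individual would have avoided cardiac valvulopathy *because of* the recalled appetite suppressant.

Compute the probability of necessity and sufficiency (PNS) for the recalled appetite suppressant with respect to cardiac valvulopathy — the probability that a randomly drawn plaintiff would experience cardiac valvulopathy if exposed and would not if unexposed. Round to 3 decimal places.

PNS ≈ 0.013

p₁ = 0.0283, p₀ = 0.0155.
Under exogeneity and monotonicity, PNS = p₁ − p₀.
PNS = 0.0283 − 0.0155 = 0.0128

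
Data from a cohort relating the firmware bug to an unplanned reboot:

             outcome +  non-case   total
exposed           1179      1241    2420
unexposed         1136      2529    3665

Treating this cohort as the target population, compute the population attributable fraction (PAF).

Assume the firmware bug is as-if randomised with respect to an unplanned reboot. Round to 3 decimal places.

PAF ≈ 0.185

p₁ = P(outcome | exposed) = 1179/2420 = 0.48719
p₀ = P(outcome | unexposed) = 1136/3665 = 0.30996
Exposure prevalence π = 2420/6085 = 0.3977; overall risk P(Y=1) = 0.38044.
Under exogeneity, PAF = [P(Y=1) − p₀]/P(Y=1).
PAF = (0.38044 − 0.30996) / 0.38044 ≈ 0.1853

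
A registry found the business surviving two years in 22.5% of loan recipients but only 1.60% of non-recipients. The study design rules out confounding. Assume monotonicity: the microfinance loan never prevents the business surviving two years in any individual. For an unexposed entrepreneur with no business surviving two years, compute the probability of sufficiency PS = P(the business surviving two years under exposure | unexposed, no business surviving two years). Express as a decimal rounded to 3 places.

p₁ = 0.225, p₀ = 0.016.
Under exogeneity and monotonicity, PS = (p₁ − p₀) / (1 − p₀).
PS = (0.225 − 0.016) / (1 − 0.016) = 0.209 / 0.984 ≈ 0.2124

PS ≈ 0.212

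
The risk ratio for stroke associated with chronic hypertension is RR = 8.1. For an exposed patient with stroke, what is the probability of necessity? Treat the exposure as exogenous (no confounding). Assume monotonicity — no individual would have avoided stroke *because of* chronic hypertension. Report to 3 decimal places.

PN ≈ 0.877

Under exogeneity and monotonicity, PN = (RR − 1) / RR = 1 − 1/RR.
PN = (8.1 − 1) / 8.1 = 7.1 / 8.1 ≈ 0.8765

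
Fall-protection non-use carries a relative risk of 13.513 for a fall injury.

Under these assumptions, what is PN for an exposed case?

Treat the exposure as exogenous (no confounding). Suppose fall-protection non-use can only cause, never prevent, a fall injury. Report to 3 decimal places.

PN ≈ 0.926

Under exogeneity and monotonicity, PN = (RR − 1) / RR = 1 − 1/RR.
PN = (13.513 − 1) / 13.513 = 12.51 / 13.513 ≈ 0.9260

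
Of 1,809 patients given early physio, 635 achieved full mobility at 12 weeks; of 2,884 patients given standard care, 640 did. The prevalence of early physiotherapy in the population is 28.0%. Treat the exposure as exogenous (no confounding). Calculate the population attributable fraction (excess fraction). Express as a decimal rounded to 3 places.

PAF ≈ 0.140

p₁ = P(outcome | exposed) = 635/1809 = 0.35102
p₀ = P(outcome | unexposed) = 640/2884 = 0.22191
Overall risk P(Y=1) = π·p₁ + (1−π)·p₀ = 0.28×0.35102 + 0.72×0.22191 = 0.25806.
Under exogeneity, PAF = [P(Y=1) − p₀] / P(Y=1).
PAF = (0.25806 − 0.22191) / 0.25806 ≈ 0.1401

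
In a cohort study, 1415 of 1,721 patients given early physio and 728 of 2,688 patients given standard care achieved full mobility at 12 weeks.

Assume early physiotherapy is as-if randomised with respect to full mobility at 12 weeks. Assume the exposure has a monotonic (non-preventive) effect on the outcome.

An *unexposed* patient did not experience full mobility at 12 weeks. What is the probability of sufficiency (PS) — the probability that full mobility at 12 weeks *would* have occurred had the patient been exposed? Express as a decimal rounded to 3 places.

PS ≈ 0.756

p₁ = P(outcome | exposed) = 1415/1721 = 0.8222
p₀ = P(outcome | unexposed) = 728/2688 = 0.27083
Under exogeneity and monotonicity, PS = (p₁ − p₀) / (1 − p₀).
PS = (0.8222 − 0.27083) / (1 − 0.27083) = 0.55136 / 0.72917 ≈ 0.7562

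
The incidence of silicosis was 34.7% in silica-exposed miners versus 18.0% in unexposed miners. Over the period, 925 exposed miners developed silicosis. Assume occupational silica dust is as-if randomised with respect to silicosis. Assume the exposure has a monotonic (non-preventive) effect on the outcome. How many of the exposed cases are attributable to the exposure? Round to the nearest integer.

about 445 cases

p₁ = 0.347, p₀ = 0.18.
PN = (p₁ − p₀)/p₁ = (0.347 − 0.18) / 0.347 ≈ 0.48127.
Attributable cases ≈ PN × (exposed cases) = 0.48127 × 925 ≈ 445.17.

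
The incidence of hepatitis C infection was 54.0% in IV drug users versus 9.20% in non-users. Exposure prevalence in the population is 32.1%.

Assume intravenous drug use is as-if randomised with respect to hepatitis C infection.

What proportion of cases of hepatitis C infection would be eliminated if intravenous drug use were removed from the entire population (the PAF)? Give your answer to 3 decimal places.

p₁ = 0.54, p₀ = 0.092.
Overall risk P(Y=1) = π·p₁ + (1−π)·p₀ = 0.321×0.54 + 0.679×0.092 = 0.23581.
Under exogeneity, PAF = [P(Y=1) − p₀] / P(Y=1).
PAF = (0.23581 − 0.092) / 0.23581 ≈ 0.6099

PAF ≈ 0.610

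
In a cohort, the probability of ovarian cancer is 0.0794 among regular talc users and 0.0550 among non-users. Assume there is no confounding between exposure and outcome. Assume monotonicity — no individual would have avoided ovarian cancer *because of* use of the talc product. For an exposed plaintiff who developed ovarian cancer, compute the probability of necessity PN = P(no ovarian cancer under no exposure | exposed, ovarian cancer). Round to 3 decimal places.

PN ≈ 0.307

Let p₁ = 0.0794, p₀ = 0.055.
Under exogeneity and monotonicity, PN = (p₁ − p₀) / p₁.
PN = (0.0794 − 0.055) / 0.0794 = 0.0244 / 0.0794 ≈ 0.3073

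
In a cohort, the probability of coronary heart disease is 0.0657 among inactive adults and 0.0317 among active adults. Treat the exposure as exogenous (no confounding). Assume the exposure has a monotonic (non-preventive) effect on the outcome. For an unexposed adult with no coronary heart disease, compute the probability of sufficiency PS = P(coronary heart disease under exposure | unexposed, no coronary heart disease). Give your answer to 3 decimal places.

PS ≈ 0.035

Let p₁ = 0.0657, p₀ = 0.0317.
Under exogeneity and monotonicity, PS = (p₁ − p₀) / (1 − p₀).
PS = (0.0657 − 0.0317) / (1 − 0.0317) = 0.034 / 0.9683 ≈ 0.0351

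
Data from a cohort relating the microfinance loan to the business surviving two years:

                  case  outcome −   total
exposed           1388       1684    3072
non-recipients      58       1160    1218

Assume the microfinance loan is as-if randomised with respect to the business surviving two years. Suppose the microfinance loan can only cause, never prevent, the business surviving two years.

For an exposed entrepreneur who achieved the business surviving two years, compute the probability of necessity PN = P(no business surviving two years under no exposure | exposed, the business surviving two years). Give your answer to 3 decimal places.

p₁ = P(outcome | exposed) = 1388/3072 = 0.45182
p₀ = P(outcome | unexposed) = 58/1218 = 0.047619
Under exogeneity and monotonicity, PN = (p₁ − p₀)/p₁.
PN = (0.45182 − 0.047619) / 0.45182 ≈ 0.8946

PN ≈ 0.895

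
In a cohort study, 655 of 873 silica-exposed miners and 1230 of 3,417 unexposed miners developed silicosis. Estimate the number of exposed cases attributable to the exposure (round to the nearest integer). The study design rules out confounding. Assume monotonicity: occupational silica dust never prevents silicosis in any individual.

p₁ = P(outcome | exposed) = 655/873 = 0.75029
p₀ = P(outcome | unexposed) = 1230/3417 = 0.35996
PN = (p₁ − p₀)/p₁ = (0.75029 − 0.35996) / 0.75029 ≈ 0.52023.
Attributable cases ≈ PN × (exposed cases) = 0.52023 × 655 ≈ 340.75.

about 341 cases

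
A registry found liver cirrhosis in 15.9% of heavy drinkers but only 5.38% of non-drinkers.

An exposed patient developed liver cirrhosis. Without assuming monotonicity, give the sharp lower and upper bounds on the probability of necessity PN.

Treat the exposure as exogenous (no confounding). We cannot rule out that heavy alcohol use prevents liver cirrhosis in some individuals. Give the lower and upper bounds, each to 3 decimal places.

0.662 ≤ PN ≤ 1.000

p₁ = 0.159, p₀ = 0.0538.
Under exogeneity alone the bounds on PN are max{0,(p₁−p₀)/p₁} ≤ PN ≤ min{1,(1−p₀)/p₁}.
  lower = (p₁ − p₀)/p₁ = 0.1052 / 0.159 ≈ 0.6616
  upper = min{1, (1 − p₀)/p₁} = 0.9462 / 0.159 ≈ 5.9509 → capped at 1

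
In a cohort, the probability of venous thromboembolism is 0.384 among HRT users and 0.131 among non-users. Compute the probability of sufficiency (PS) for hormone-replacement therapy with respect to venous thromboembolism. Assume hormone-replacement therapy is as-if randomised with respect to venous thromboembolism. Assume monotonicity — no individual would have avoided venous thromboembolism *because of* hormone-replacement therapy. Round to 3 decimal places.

Let p₁ = 0.384, p₀ = 0.131.
Under exogeneity and monotonicity, PS = (p₁ − p₀) / (1 − p₀).
PS = (0.384 − 0.131) / (1 − 0.131) = 0.253 / 0.869 ≈ 0.2911

PS ≈ 0.291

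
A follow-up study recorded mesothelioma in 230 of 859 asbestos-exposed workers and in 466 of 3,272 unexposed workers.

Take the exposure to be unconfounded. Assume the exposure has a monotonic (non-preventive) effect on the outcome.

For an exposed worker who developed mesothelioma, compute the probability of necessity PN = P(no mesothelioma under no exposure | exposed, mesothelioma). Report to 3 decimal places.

PN ≈ 0.468

p₁ = P(outcome | exposed) = 230/859 = 0.26775
p₀ = P(outcome | unexposed) = 466/3272 = 0.14242
Under exogeneity and monotonicity, PN = (p₁ − p₀) / p₁.
PN = (0.26775 − 0.14242) / 0.26775 = 0.12533 / 0.26775 ≈ 0.4681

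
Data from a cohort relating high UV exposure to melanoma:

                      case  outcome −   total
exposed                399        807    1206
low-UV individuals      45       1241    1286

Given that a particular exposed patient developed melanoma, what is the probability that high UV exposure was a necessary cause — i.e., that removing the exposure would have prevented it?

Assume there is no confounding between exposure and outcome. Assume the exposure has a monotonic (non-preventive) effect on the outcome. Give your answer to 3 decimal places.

p₁ = P(outcome | exposed) = 399/1206 = 0.33085
p₀ = P(outcome | unexposed) = 45/1286 = 0.034992
Under exogeneity and monotonicity, PN = (p₁ − p₀)/p₁.
PN = (0.33085 − 0.034992) / 0.33085 ≈ 0.8942

PN ≈ 0.894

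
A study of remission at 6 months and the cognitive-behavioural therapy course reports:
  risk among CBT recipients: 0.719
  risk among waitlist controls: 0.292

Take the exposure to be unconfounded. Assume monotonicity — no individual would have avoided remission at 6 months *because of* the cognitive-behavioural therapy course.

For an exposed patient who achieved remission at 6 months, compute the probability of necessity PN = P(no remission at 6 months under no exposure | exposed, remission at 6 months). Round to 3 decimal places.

PN ≈ 0.594

Let p₁ = 0.719, p₀ = 0.292.
Under exogeneity and monotonicity, PN = (p₁ − p₀) / p₁.
PN = (0.719 − 0.292) / 0.719 = 0.427 / 0.719 ≈ 0.5939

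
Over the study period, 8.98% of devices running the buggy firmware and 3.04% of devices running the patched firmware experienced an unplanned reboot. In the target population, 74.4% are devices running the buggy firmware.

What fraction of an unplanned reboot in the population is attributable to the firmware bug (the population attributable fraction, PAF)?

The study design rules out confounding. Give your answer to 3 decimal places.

PAF ≈ 0.592

p₁ = 0.0898, p₀ = 0.0304.
Overall risk P(Y=1) = π·p₁ + (1−π)·p₀ = 0.744×0.0898 + 0.256×0.0304 = 0.074594.
Under exogeneity, PAF = [P(Y=1) − p₀] / P(Y=1).
PAF = (0.074594 − 0.0304) / 0.074594 ≈ 0.5925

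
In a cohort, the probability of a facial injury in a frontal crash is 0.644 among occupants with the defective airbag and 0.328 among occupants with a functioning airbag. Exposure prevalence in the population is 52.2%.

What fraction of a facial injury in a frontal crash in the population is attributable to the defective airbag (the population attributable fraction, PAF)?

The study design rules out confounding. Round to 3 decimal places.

PAF ≈ 0.335

Let p₁ = 0.644, p₀ = 0.328.
Overall risk P(Y=1) = π·p₁ + (1−π)·p₀ = 0.522×0.644 + 0.478×0.328 = 0.49295.
Under exogeneity, PAF = [P(Y=1) − p₀] / P(Y=1).
PAF = (0.49295 − 0.328) / 0.49295 ≈ 0.3346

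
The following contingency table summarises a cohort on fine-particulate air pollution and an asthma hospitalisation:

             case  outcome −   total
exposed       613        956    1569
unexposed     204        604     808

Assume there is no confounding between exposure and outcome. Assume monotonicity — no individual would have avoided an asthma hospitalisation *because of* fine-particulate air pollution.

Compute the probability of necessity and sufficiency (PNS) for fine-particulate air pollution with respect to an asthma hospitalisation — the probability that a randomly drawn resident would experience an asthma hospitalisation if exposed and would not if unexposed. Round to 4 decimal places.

p₁ = P(outcome | exposed) = 613/1569 = 0.39069
p₀ = P(outcome | unexposed) = 204/808 = 0.25248
Under exogeneity and monotonicity, PNS = p₁ − p₀.
PNS = 0.39069 − 0.25248 = 0.13822

PNS ≈ 0.1382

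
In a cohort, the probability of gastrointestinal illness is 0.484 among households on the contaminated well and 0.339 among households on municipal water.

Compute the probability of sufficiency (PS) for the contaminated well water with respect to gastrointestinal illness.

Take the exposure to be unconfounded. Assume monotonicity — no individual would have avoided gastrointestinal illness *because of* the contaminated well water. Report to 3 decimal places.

Let p₁ = 0.484, p₀ = 0.339.
Under exogeneity and monotonicity, PS = (p₁ − p₀) / (1 − p₀).
PS = (0.484 − 0.339) / (1 − 0.339) = 0.145 / 0.661 ≈ 0.2194

PS ≈ 0.219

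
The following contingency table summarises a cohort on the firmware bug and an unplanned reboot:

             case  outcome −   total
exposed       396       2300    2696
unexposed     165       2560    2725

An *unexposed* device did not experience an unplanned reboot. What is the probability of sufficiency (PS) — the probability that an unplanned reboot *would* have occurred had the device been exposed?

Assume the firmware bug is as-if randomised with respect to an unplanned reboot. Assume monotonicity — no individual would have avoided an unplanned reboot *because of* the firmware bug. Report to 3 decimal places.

p₁ = P(outcome | exposed) = 396/2696 = 0.14688
p₀ = P(outcome | unexposed) = 165/2725 = 0.06055
Under exogeneity and monotonicity, PS = (p₁ − p₀) / (1 − p₀).
PS = (0.14688 − 0.06055) / (1 − 0.06055) = 0.086334 / 0.93945 ≈ 0.0919

PS ≈ 0.092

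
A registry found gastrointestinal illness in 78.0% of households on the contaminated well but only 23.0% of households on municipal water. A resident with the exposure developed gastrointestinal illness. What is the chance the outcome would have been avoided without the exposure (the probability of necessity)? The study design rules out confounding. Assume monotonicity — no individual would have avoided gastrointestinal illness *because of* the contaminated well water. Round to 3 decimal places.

p₁ = 0.78, p₀ = 0.23.
Under exogeneity and monotonicity, PN = (p₁ − p₀) / p₁.
PN = (0.78 − 0.23) / 0.78 = 0.55 / 0.78 ≈ 0.7051

PN ≈ 0.705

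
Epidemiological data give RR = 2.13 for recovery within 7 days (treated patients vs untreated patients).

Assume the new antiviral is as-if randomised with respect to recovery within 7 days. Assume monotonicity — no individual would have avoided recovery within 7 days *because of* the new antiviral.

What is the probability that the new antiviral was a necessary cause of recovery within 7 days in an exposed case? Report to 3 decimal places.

PN ≈ 0.531

Under exogeneity and monotonicity, PN = (RR − 1) / RR = 1 − 1/RR.
PN = (2.13 − 1) / 2.13 = 1.13 / 2.13 ≈ 0.5305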